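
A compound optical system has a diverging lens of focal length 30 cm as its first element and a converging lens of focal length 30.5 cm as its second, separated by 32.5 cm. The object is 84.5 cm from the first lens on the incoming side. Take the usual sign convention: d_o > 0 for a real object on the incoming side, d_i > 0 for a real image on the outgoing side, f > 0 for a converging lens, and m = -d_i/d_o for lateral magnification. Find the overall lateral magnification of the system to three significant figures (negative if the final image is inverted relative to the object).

First lens: d_i1 = 1/(1/(-30) - 1/84.5) = -22.140 cm.
m_1 = -(-22.140)/84.5 = 0.2620.
With d_i1 < 0 the first image is virtual and lies on the object side; the object distance for lens 2 is d_o2 = 32.5 - (-22.140) = 54.640 cm.
Second lens: d_i2 = 1/(1/30.5 - 1/(54.640)) = 69.036 cm.
m_2 = -(69.036)/(54.640) = -1.2635.
Total m = m_1 x m_2 = (0.2620)(-1.2635) = -0.3310.

-0.331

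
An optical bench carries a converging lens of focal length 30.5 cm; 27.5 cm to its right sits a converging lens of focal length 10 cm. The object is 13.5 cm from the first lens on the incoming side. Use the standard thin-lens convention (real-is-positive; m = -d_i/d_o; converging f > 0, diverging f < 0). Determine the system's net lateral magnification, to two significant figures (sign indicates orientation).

First lens: d_i1 = 1/(1/30.5 - 1/13.5) = -24.221 cm.
m_1 = -(-24.221)/13.5 = 1.7941.
The intermediate image is virtual, 24.221 cm to the left of lens 1, so d_o2 = L - d_i1 = 27.5 - (-24.221) = 51.721 cm.
Second lens: d_i2 = 1/(1/10 - 1/(51.721)) = 12.397 cm.
m_2 = -(12.397)/(51.721) = -0.2397.
Overall magnification: m = m_1 m_2 = -0.4300.

-0.43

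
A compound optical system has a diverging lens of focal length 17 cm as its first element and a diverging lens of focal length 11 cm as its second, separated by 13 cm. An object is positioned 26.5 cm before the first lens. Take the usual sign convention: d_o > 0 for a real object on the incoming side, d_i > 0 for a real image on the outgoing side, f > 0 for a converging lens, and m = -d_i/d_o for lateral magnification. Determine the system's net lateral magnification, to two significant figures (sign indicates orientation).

0.13

First lens: d_i1 = 1/(1/(-17) - 1/26.5) = -10.356 cm.
m_1 = -(-10.356)/26.5 = 0.3908.
The intermediate image is virtual, 10.356 cm to the left of lens 1, so d_o2 = L - d_i1 = 13 - (-10.356) = 23.356 cm.
Second lens: d_i2 = 1/(1/(-11) - 1/(23.356)) = -7.478 cm.
m_2 = -(-7.478)/(23.356) = 0.3202.
The system's lateral magnification is m_1 m_2 = (0.3908)(0.3202) = 0.1251.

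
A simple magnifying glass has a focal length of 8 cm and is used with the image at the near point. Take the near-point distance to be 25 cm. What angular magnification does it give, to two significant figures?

4.1

M = 1 + D/f = 1 + 25/8 = 4.125.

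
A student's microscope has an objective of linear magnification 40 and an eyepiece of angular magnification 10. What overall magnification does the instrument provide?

400

The overall magnification of a compound microscope is the product of the objective and eyepiece magnifications:
M = M_obj x M_eye = 40 x 10 = 400.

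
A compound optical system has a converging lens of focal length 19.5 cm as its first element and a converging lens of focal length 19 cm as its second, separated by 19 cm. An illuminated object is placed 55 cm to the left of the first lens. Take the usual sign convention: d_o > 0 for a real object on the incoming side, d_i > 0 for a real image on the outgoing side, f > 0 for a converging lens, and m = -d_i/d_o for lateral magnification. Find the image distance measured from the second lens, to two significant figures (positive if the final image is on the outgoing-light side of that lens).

7.1 cm

Lens 1: 1/d_i1 = 1/f_1 - 1/d_o1 = 1/19.5 - 1/55 = 0.03310 cm^-1, so d_i1 = 30.211 cm.
Since 30.211 cm > 19 cm, the first image lies past the second lens and serves as a virtual object: d_o2 = L - d_i1 = -11.211 cm.
Lens 2: 1/d_i2 = 1/f_2 - 1/d_o2 = 1/19 - 1/(-11.211) = 0.14183 cm^-1, so d_i2 = 7.051 cm.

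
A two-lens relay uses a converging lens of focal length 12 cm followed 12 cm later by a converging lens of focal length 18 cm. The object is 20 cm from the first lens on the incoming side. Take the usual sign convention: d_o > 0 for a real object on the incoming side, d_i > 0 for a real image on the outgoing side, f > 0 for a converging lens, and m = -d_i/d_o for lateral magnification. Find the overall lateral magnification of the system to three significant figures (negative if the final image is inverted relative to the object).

-0.750

Lens 1: 1/d_i1 = 1/f_1 - 1/d_o1 = 1/12 - 1/20 = 0.03333 cm^-1, so d_i1 = 30.000 cm.
m_1 = -(30.000)/20 = -1.5000.
Since 30.000 cm > 12 cm, the first image lies past the second lens and serves as a virtual object: d_o2 = L - d_i1 = -18.000 cm.
Lens 2: 1/d_i2 = 1/f_2 - 1/d_o2 = 1/18 - 1/(-18.000) = 0.11111 cm^-1, so d_i2 = 9.000 cm.
m_2 = -(9.000)/(-18.000) = 0.5000.
The system's lateral magnification is m_1 m_2 = (-1.5000)(0.5000) = -0.7500.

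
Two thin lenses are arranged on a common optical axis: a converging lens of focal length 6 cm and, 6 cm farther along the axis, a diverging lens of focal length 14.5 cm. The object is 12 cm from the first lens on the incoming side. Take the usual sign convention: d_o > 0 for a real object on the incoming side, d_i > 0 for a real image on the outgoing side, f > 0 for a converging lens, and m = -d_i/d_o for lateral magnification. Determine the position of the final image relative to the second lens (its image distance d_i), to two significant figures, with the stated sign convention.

Lens 1: 1/d_i1 = 1/f_1 - 1/d_o1 = 1/6 - 1/12 = 0.08333 cm^-1, so d_i1 = 12.000 cm.
This image would form 12.000 cm past lens 1, i.e. 6.000 cm beyond lens 2, so it is a virtual object for lens 2: d_o2 = 6 - 12.000 = -6.000 cm.
Lens 2: 1/d_i2 = 1/f_2 - 1/d_o2 = 1/(-14.5) - 1/(-6.000) = 0.09770 cm^-1, so d_i2 = 10.235 cm.

10 cm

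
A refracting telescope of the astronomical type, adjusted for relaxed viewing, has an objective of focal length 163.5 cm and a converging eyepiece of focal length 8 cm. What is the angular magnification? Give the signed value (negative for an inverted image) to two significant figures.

M = -f_obj/f_eye = -163.5/(8) = -20.438.

-20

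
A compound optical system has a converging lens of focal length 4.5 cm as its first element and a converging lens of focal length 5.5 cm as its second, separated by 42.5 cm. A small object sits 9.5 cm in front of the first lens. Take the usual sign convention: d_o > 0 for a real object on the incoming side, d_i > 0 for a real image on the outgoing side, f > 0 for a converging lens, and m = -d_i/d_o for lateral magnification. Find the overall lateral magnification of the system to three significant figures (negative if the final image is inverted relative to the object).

First lens: d_i1 = 1/(1/4.5 - 1/9.5) = 8.550 cm.
m_1 = -(8.550)/9.5 = -0.9000.
The intermediate image is 8.550 cm to the right of lens 1, so d_o2 = L - d_i1 = 42.5 - 8.550 = 33.950 cm.
Second lens: d_i2 = 1/(1/5.5 - 1/(33.950)) = 6.563 cm.
m_2 = -(6.563)/(33.950) = -0.1933.
Overall magnification: m = m_1 m_2 = 0.1740.

0.174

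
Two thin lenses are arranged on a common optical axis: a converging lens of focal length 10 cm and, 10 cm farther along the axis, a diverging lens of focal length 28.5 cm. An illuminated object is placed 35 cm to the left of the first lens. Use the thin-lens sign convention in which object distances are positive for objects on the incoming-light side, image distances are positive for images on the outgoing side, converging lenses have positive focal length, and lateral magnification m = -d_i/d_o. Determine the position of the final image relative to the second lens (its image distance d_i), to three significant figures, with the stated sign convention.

Applying the thin-lens equation to the first lens, 1/10 = 1/35 + 1/d_i1, which gives d_i1 = 14.000 cm.
Since 14.000 cm > 10 cm, the first image lies past the second lens and serves as a virtual object: d_o2 = L - d_i1 = -4.000 cm.
Applying the thin-lens equation again with f_2 = -28.5 cm and d_o2 = -4.000 cm gives d_i2 = 4.653 cm.

4.65 cm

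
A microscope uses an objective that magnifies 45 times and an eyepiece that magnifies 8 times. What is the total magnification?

The overall magnification of a compound microscope is the product of the objective and eyepiece magnifications:
M = M_obj x M_eye = 45 x 8 = 360.

360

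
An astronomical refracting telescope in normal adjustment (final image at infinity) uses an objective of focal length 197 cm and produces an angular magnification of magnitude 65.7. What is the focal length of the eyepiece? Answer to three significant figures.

3.00 cm

|M| = f_obj/f_eye, so f_eye = f_obj/|M| = 197/65.7 = 2.998 cm.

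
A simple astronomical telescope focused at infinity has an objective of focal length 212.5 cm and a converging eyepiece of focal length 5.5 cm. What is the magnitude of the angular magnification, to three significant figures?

38.6

|M| = f_obj/|f_eye| = 212.5/5.5 = 38.636.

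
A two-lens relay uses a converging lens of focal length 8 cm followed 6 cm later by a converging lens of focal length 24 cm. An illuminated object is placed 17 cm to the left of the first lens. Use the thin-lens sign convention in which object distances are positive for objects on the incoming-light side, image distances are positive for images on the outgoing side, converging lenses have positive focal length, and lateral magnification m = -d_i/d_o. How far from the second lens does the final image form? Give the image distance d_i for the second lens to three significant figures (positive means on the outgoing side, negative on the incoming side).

6.60 cm

Applying the thin-lens equation to the first lens, 1/8 = 1/17 + 1/d_i1, which gives d_i1 = 15.111 cm.
Since 15.111 cm > 6 cm, the first image lies past the second lens and serves as a virtual object: d_o2 = L - d_i1 = -9.111 cm.
Applying the thin-lens equation again with f_2 = 24 cm and d_o2 = -9.111 cm gives d_i2 = 6.604 cm.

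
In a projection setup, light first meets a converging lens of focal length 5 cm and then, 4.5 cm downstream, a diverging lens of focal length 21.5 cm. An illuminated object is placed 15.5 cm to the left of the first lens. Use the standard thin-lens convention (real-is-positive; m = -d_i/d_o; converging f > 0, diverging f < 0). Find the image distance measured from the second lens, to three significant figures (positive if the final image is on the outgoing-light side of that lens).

3.33 cm

First lens: d_i1 = 1/(1/5 - 1/15.5) = 7.381 cm.
Since 7.381 cm > 4.5 cm, the first image lies past the second lens and serves as a virtual object: d_o2 = L - d_i1 = -2.881 cm.
Second lens: d_i2 = 1/(1/(-21.5) - 1/(-2.881)) = 3.327 cm.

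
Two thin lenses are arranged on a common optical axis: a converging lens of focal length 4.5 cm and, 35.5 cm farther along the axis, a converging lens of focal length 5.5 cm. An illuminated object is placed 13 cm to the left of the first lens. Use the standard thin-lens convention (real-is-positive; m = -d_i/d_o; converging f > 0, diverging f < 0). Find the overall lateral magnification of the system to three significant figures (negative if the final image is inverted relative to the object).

First lens: d_i1 = 1/(1/4.5 - 1/13) = 6.882 cm.
m_1 = -(6.882)/13 = -0.5294.
That image sits 28.618 cm in front of the second lens, so d_o2 = 28.618 cm.
Second lens: d_i2 = 1/(1/5.5 - 1/(28.618)) = 6.809 cm.
m_2 = -(6.809)/(28.618) = -0.2379.
The system's lateral magnification is m_1 m_2 = (-0.5294)(-0.2379) = 0.1260.

0.126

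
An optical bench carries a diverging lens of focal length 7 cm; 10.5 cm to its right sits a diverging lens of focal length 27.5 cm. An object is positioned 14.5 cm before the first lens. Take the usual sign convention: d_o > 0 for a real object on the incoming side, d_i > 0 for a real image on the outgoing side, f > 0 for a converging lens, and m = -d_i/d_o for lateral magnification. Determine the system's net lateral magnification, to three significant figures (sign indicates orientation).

Applying the thin-lens equation to the first lens, 1/(-7) = 1/14.5 + 1/d_i1, which gives d_i1 = -4.721 cm.
Its lateral magnification is m_1 = -d_i1/d_o1 = -(-4.721)/14.5 = 0.3256.
With d_i1 < 0 the first image is virtual and lies on the object side; the object distance for lens 2 is d_o2 = 10.5 - (-4.721) = 15.221 cm.
Applying the thin-lens equation again with f_2 = -27.5 cm and d_o2 = 15.221 cm gives d_i2 = -9.798 cm.
m_2 = -(-9.798)/(15.221) = 0.6437.
Total m = m_1 x m_2 = (0.3256)(0.6437) = 0.2096.

0.210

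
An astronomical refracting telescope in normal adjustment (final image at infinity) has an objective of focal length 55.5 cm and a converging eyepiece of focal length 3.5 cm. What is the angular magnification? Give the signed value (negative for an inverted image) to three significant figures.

-15.9

M = -f_obj/f_eye = -55.5/(3.5) = -15.857.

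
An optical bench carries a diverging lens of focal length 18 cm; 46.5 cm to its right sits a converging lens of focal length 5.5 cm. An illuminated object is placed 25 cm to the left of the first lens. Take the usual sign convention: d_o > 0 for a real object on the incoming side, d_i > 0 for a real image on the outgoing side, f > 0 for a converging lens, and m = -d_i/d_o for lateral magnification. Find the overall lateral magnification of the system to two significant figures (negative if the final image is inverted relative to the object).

Lens 1: 1/d_i1 = 1/f_1 - 1/d_o1 = 1/(-18) - 1/25 = -0.09556 cm^-1, so d_i1 = -10.465 cm.
m_1 = -(-10.465)/25 = 0.4186.
The intermediate image is virtual, 10.465 cm to the left of lens 1, so d_o2 = L - d_i1 = 46.5 - (-10.465) = 56.965 cm.
Lens 2: 1/d_i2 = 1/f_2 - 1/d_o2 = 1/5.5 - 1/(56.965) = 0.16426 cm^-1, so d_i2 = 6.088 cm.
m_2 = -(6.088)/(56.965) = -0.1069.
Total m = m_1 x m_2 = (0.4186)(-0.1069) = -0.0447.

-0.045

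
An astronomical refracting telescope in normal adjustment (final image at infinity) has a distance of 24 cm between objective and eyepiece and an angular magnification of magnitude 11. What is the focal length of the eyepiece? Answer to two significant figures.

2.0 cm

In normal adjustment the tube length equals f_obj + f_eye and |M| = f_obj/f_eye.
So f_obj = 11 f_eye and 11 f_eye + f_eye = 24 cm, giving f_eye = 24/12 = 2.000 cm and f_obj = 22.000 cm.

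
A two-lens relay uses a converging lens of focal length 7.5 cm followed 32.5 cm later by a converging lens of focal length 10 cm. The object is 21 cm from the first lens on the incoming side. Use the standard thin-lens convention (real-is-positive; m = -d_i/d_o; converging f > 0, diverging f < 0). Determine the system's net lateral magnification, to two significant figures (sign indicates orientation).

First lens: d_i1 = 1/(1/7.5 - 1/21) = 11.667 cm.
m_1 = -(11.667)/21 = -0.5556.
The intermediate image is 11.667 cm to the right of lens 1, so d_o2 = L - d_i1 = 32.5 - 11.667 = 20.833 cm.
Second lens: d_i2 = 1/(1/10 - 1/(20.833)) = 19.231 cm.
m_2 = -(19.231)/(20.833) = -0.9231.
Overall magnification: m = m_1 m_2 = 0.5128.

0.51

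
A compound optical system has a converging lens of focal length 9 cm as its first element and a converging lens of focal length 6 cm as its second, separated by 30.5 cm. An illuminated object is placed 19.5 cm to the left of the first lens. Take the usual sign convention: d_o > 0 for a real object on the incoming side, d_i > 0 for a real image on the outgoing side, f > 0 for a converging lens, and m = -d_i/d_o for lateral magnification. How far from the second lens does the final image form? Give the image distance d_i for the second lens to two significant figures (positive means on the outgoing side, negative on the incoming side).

11 cm

First lens: d_i1 = 1/(1/9 - 1/19.5) = 16.714 cm.
That image sits 13.786 cm in front of the second lens, so d_o2 = 13.786 cm.
Second lens: d_i2 = 1/(1/6 - 1/(13.786)) = 10.624 cm.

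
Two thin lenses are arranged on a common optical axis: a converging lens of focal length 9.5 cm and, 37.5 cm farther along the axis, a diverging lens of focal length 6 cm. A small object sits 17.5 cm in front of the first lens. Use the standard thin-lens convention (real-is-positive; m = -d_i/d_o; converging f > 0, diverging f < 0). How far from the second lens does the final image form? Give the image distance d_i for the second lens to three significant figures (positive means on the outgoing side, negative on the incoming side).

-4.42 cm

First lens: d_i1 = 1/(1/9.5 - 1/17.5) = 20.781 cm.
Object distance for lens 2: d_o2 = 37.5 - 20.781 = 16.719 cm.
Second lens: d_i2 = 1/(1/(-6) - 1/(16.719)) = -4.415 cm.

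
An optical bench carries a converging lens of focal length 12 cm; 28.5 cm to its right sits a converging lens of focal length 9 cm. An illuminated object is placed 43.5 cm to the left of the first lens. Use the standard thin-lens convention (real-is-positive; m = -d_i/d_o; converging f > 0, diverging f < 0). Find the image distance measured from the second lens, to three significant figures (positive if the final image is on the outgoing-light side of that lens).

Applying the thin-lens equation to the first lens, 1/12 = 1/43.5 + 1/d_i1, which gives d_i1 = 16.571 cm.
That image sits 11.929 cm in front of the second lens, so d_o2 = 11.929 cm.
Applying the thin-lens equation again with f_2 = 9 cm and d_o2 = 11.929 cm gives d_i2 = 36.659 cm.

36.7 cm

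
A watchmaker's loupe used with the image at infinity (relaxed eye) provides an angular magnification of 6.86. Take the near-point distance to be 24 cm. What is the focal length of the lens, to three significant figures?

For the image at infinity, M = D/f.
f = D/M = 24/6.86 = 3.499 cm.

3.50 cm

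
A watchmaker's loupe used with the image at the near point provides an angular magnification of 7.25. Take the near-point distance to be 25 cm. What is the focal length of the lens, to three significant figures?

4.00 cm

For the image at the near point, M = 1 + D/f.
f = D/(M - 1) = 25/(7.25 - 1) = 4.000 cm.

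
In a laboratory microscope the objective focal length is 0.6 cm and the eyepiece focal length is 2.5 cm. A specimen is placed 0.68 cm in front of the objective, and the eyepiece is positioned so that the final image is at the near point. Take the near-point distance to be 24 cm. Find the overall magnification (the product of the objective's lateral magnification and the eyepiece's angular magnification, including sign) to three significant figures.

-79.5

Objective: 1/d_i = 1/f_obj - 1/d_o = 1/0.6 - 1/0.68 = 0.19608 cm^-1, so d_i = 5.100 cm.
m_obj = -d_i/d_o = -5.100/0.68 = -7.500.
Eyepiece angular magnification (image at near point): M_eye = 1 + D/f_e = 1 + 24/2.5 = 10.600.
Overall M = m_obj x M_eye = (-7.500)(10.600) = -79.50.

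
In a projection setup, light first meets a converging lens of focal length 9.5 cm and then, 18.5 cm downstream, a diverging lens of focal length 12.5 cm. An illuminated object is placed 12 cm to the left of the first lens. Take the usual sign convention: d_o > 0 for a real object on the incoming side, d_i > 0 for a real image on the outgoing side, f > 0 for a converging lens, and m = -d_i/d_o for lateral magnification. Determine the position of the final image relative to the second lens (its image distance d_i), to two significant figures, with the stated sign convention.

-23 cm

Applying the thin-lens equation to the first lens, 1/9.5 = 1/12 + 1/d_i1, which gives d_i1 = 45.600 cm.
This image would form 45.600 cm past lens 1, i.e. 27.100 cm beyond lens 2, so it is a virtual object for lens 2: d_o2 = 18.5 - 45.600 = -27.100 cm.
Applying the thin-lens equation again with f_2 = -12.5 cm and d_o2 = -27.100 cm gives d_i2 = -23.202 cm.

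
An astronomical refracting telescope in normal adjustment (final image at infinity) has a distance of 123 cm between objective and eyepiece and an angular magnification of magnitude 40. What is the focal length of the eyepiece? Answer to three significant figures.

In normal adjustment the tube length equals f_obj + f_eye and |M| = f_obj/f_eye.
So f_obj = 40 f_eye and 40 f_eye + f_eye = 123 cm, giving f_eye = 123/41 = 3.000 cm and f_obj = 120.000 cm.

3.00 cm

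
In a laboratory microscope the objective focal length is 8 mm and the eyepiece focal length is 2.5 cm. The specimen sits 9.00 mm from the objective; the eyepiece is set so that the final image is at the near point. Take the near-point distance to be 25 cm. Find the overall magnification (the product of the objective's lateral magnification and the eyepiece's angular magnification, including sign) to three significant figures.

Convert to cm: f_obj = 8 mm = 0.8 cm; d_o = 9.00 mm = 0.90 cm.
Objective: 1/d_i = 1/f_obj - 1/d_o = 1/0.8 - 1/0.90 = 0.13889 cm^-1, so d_i = 7.200 cm.
m_obj = -d_i/d_o = -7.200/0.90 = -8.000.
Eyepiece angular magnification (image at near point): M_eye = 1 + D/f_e = 1 + 25/2.5 = 11.000.
Overall M = m_obj x M_eye = (-8.000)(11.000) = -88.00.

-88.0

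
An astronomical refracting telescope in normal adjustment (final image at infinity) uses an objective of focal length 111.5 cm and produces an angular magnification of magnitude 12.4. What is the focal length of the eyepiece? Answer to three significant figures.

8.99 cm

|M| = f_obj/f_eye, so f_eye = f_obj/|M| = 111.5/12.4 = 8.992 cm.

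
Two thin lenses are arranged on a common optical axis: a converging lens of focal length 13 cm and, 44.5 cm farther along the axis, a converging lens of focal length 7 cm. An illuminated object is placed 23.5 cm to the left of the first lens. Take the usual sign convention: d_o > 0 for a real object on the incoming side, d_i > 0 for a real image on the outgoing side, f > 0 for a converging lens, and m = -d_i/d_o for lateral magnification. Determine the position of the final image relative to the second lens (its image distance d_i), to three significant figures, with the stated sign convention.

First lens: d_i1 = 1/(1/13 - 1/23.5) = 29.095 cm.
The intermediate image is 29.095 cm to the right of lens 1, so d_o2 = L - d_i1 = 44.5 - 29.095 = 15.405 cm.
Second lens: d_i2 = 1/(1/7 - 1/(15.405)) = 12.830 cm.

12.8 cm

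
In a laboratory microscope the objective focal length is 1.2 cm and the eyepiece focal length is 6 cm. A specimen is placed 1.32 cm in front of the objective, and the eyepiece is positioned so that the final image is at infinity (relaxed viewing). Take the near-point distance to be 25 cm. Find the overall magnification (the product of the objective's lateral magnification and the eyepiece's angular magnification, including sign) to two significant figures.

Objective: 1/d_i = 1/f_obj - 1/d_o = 1/1.2 - 1/1.32 = 0.07576 cm^-1, so d_i = 13.200 cm.
m_obj = -d_i/d_o = -13.200/1.32 = -10.000.
Eyepiece angular magnification (image at infinity): M_eye = D/f_e = 25/6 = 4.167.
Overall M = m_obj x M_eye = (-10.000)(4.167) = -41.67.

-42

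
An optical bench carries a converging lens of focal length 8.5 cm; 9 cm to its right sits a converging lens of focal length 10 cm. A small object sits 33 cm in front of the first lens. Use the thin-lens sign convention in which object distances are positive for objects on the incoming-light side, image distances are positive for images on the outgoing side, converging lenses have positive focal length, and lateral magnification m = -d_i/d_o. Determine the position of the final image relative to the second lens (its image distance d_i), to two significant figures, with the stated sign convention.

Lens 1: 1/d_i1 = 1/f_1 - 1/d_o1 = 1/8.5 - 1/33 = 0.08734 cm^-1, so d_i1 = 11.449 cm.
Since 11.449 cm > 9 cm, the first image lies past the second lens and serves as a virtual object: d_o2 = L - d_i1 = -2.449 cm.
Lens 2: 1/d_i2 = 1/f_2 - 1/d_o2 = 1/10 - 1/(-2.449) = 0.50833 cm^-1, so d_i2 = 1.967 cm.

2.0 cm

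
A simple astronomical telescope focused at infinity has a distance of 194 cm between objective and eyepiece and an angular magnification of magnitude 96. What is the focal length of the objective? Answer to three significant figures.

192 cm

In normal adjustment the tube length equals f_obj + f_eye and |M| = f_obj/f_eye.
So f_obj = 96 f_eye and 96 f_eye + f_eye = 194 cm, giving f_eye = 194/97 = 2.000 cm and f_obj = 192.000 cm.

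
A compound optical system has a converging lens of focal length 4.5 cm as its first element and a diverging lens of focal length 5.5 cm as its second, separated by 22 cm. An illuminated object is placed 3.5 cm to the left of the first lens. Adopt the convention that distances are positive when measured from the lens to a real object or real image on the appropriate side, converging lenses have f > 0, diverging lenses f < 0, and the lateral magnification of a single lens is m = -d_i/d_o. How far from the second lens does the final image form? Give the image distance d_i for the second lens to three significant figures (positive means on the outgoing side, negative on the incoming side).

First lens: d_i1 = 1/(1/4.5 - 1/3.5) = -15.750 cm.
With d_i1 < 0 the first image is virtual and lies on the object side; the object distance for lens 2 is d_o2 = 22 - (-15.750) = 37.750 cm.
Second lens: d_i2 = 1/(1/(-5.5) - 1/(37.750)) = -4.801 cm.

-4.80 cm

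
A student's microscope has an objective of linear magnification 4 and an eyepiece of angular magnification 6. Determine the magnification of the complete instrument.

The overall magnification of a compound microscope is the product of the objective and eyepiece magnifications:
M = M_obj x M_eye = 4 x 6 = 24.

24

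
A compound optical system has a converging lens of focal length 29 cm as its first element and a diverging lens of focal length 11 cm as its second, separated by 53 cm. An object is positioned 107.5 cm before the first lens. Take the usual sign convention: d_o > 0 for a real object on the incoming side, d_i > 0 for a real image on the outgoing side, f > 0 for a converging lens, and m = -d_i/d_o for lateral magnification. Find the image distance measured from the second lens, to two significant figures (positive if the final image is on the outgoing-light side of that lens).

First lens: d_i1 = 1/(1/29 - 1/107.5) = 39.713 cm.
That image sits 13.287 cm in front of the second lens, so d_o2 = 13.287 cm.
Second lens: d_i2 = 1/(1/(-11) - 1/(13.287)) = -6.018 cm.

-6.0 cm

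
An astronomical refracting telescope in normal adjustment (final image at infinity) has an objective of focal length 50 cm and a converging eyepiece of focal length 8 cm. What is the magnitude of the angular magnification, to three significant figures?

|M| = f_obj/|f_eye| = 50/8 = 6.250.

6.25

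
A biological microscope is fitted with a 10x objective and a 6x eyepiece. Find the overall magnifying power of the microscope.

The overall magnification of a compound microscope is the product of the objective and eyepiece magnifications:
M = M_obj x M_eye = 10 x 6 = 60.

60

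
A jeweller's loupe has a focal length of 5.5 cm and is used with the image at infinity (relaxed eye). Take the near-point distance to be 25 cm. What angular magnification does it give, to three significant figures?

4.55

M = D/f = 25/5.5 = 4.545.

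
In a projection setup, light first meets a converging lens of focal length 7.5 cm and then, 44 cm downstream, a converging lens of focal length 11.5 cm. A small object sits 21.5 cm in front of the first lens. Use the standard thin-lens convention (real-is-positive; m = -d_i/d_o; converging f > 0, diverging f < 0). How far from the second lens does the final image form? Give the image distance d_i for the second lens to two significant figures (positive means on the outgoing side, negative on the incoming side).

First lens: d_i1 = 1/(1/7.5 - 1/21.5) = 11.518 cm.
That image sits 32.482 cm in front of the second lens, so d_o2 = 32.482 cm.
Second lens: d_i2 = 1/(1/11.5 - 1/(32.482)) = 17.803 cm.

18 cm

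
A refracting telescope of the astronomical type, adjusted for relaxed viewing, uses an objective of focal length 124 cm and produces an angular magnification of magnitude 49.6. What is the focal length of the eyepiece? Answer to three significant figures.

|M| = f_obj/f_eye, so f_eye = f_obj/|M| = 124/49.6 = 2.500 cm.

2.50 cm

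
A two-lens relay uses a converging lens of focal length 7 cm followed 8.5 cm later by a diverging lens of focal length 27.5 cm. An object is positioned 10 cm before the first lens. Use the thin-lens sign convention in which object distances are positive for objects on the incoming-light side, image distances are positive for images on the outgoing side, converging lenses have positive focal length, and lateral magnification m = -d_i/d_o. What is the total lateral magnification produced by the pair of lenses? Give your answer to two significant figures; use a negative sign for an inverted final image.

-5.1

Applying the thin-lens equation to the first lens, 1/7 = 1/10 + 1/d_i1, which gives d_i1 = 23.333 cm.
Its lateral magnification is m_1 = -d_i1/d_o1 = -(23.333)/10 = -2.3333.
This image would form 23.333 cm past lens 1, i.e. 14.833 cm beyond lens 2, so it is a virtual object for lens 2: d_o2 = 8.5 - 23.333 = -14.833 cm.
Applying the thin-lens equation again with f_2 = -27.5 cm and d_o2 = -14.833 cm gives d_i2 = 32.204 cm.
m_2 = -(32.204)/(-14.833) = 2.1711.
The system's lateral magnification is m_1 m_2 = (-2.3333)(2.1711) = -5.0658.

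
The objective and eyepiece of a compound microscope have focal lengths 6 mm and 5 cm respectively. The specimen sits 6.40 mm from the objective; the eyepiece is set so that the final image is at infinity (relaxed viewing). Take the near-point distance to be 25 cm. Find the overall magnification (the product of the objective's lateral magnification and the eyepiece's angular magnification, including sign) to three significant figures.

Convert to cm: f_obj = 6 mm = 0.6 cm; d_o = 6.40 mm = 0.64 cm.
Objective: 1/d_i = 1/f_obj - 1/d_o = 1/0.6 - 1/0.64 = 0.10417 cm^-1, so d_i = 9.600 cm.
m_obj = -d_i/d_o = -9.600/0.64 = -15.000.
Eyepiece angular magnification (image at infinity): M_eye = D/f_e = 25/5 = 5.000.
Overall M = m_obj x M_eye = (-15.000)(5.000) = -75.00.

-75.0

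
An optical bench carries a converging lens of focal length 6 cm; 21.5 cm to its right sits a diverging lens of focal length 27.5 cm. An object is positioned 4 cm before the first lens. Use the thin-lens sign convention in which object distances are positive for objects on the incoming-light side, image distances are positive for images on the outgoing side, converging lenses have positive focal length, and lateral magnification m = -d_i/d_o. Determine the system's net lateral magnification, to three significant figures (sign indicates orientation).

First lens: d_i1 = 1/(1/6 - 1/4) = -12.000 cm.
m_1 = -(-12.000)/4 = 3.0000.
With d_i1 < 0 the first image is virtual and lies on the object side; the object distance for lens 2 is d_o2 = 21.5 - (-12.000) = 33.500 cm.
Second lens: d_i2 = 1/(1/(-27.5) - 1/(33.500)) = -15.102 cm.
m_2 = -(-15.102)/(33.500) = 0.4508.
The system's lateral magnification is m_1 m_2 = (3.0000)(0.4508) = 1.3525.

1.35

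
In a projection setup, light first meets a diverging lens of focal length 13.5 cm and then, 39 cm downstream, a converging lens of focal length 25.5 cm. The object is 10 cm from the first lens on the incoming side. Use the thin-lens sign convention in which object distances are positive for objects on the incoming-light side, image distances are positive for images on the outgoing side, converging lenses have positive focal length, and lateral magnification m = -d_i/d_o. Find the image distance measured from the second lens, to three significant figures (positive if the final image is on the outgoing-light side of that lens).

Applying the thin-lens equation to the first lens, 1/(-13.5) = 1/10 + 1/d_i1, which gives d_i1 = -5.745 cm.
With d_i1 < 0 the first image is virtual and lies on the object side; the object distance for lens 2 is d_o2 = 39 - (-5.745) = 44.745 cm.
Applying the thin-lens equation again with f_2 = 25.5 cm and d_o2 = 44.745 cm gives d_i2 = 59.289 cm.

59.3 cm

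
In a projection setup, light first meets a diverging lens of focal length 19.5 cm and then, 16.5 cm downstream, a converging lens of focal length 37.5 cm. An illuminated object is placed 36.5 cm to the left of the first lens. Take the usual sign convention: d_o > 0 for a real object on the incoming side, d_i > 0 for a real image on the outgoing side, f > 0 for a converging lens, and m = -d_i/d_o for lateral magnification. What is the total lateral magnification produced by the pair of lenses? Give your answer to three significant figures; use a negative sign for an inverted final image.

Applying the thin-lens equation to the first lens, 1/(-19.5) = 1/36.5 + 1/d_i1, which gives d_i1 = -12.710 cm.
Its lateral magnification is m_1 = -d_i1/d_o1 = -(-12.710)/36.5 = 0.3482.
The intermediate image is virtual, 12.710 cm to the left of lens 1, so d_o2 = L - d_i1 = 16.5 - (-12.710) = 29.210 cm.
Applying the thin-lens equation again with f_2 = 37.5 cm and d_o2 = 29.210 cm gives d_i2 = -132.128 cm.
m_2 = -(-132.128)/(29.210) = 4.5234.
The system's lateral magnification is m_1 m_2 = (0.3482)(4.5234) = 1.5751.

1.58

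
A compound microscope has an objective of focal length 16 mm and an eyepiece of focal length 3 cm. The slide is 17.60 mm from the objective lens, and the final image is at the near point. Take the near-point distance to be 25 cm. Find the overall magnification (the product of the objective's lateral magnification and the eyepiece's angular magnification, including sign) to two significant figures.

Convert to cm: f_obj = 16 mm = 1.6 cm; d_o = 17.60 mm = 1.76 cm.
Objective: 1/d_i = 1/f_obj - 1/d_o = 1/1.6 - 1/1.76 = 0.05682 cm^-1, so d_i = 17.600 cm.
m_obj = -d_i/d_o = -17.600/1.76 = -10.000.
Eyepiece angular magnification (image at near point): M_eye = 1 + D/f_e = 1 + 25/3 = 9.333.
Overall M = m_obj x M_eye = (-10.000)(9.333) = -93.33.

-93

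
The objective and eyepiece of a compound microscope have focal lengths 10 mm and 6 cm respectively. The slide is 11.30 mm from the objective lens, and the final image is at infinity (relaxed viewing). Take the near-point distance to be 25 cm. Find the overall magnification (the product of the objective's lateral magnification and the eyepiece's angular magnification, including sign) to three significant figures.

Convert to cm: f_obj = 10 mm = 1 cm; d_o = 11.30 mm = 1.13 cm.
Objective: 1/d_i = 1/f_obj - 1/d_o = 1/1 - 1/1.13 = 0.11504 cm^-1, so d_i = 8.692 cm.
m_obj = -d_i/d_o = -8.692/1.13 = -7.692.
Eyepiece angular magnification (image at infinity): M_eye = D/f_e = 25/6 = 4.167.
Overall M = m_obj x M_eye = (-7.692)(4.167) = -32.05.

-32.1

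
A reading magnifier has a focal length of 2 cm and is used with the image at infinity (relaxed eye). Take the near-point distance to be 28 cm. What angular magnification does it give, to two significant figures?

M = D/f = 28/2 = 14.000.

14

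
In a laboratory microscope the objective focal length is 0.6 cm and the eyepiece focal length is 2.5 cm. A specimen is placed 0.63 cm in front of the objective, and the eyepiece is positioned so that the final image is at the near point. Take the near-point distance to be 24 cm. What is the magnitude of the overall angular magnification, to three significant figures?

212

Objective: 1/d_i = 1/f_obj - 1/d_o = 1/0.6 - 1/0.63 = 0.07937 cm^-1, so d_i = 12.600 cm.
m_obj = -d_i/d_o = -12.600/0.63 = -20.000.
Eyepiece angular magnification (image at near point): M_eye = 1 + D/f_e = 1 + 24/2.5 = 10.600.
Overall M = m_obj x M_eye = (-20.000)(10.600) = -212.00.
|M| = 212.00.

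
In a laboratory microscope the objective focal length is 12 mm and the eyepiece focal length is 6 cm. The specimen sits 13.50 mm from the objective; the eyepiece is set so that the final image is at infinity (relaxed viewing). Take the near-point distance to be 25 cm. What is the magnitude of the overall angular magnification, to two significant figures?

Convert to cm: f_obj = 12 mm = 1.2 cm; d_o = 13.50 mm = 1.35 cm.
Objective: 1/d_i = 1/f_obj - 1/d_o = 1/1.2 - 1/1.35 = 0.09259 cm^-1, so d_i = 10.800 cm.
m_obj = -d_i/d_o = -10.800/1.35 = -8.000.
Eyepiece angular magnification (image at infinity): M_eye = D/f_e = 25/6 = 4.167.
Overall M = m_obj x M_eye = (-8.000)(4.167) = -33.33.
|M| = 33.33.

33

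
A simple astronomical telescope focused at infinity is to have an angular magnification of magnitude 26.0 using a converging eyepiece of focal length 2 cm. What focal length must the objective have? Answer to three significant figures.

|M| = f_obj/|f_eye|, so f_obj = |M| x |f_eye| = 26.0 x 2 = 52.000 cm.

52.0 cm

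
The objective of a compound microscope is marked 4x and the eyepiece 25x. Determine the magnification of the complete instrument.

100

The overall magnification of a compound microscope is the product of the objective and eyepiece magnifications:
M = M_obj x M_eye = 4 x 25 = 100.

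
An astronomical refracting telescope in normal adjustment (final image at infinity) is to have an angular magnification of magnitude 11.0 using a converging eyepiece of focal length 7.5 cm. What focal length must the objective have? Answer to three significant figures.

|M| = f_obj/|f_eye|, so f_obj = |M| x |f_eye| = 11.0 x 7.5 = 82.500 cm.

82.5 cm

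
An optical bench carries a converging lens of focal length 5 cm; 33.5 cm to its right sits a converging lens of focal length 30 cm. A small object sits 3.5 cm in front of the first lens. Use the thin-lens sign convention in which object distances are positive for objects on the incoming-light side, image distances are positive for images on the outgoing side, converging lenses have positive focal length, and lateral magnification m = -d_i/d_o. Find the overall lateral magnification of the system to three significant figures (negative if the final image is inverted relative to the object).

Applying the thin-lens equation to the first lens, 1/5 = 1/3.5 + 1/d_i1, which gives d_i1 = -11.667 cm.
Its lateral magnification is m_1 = -d_i1/d_o1 = -(-11.667)/3.5 = 3.3333.
The intermediate image is virtual, 11.667 cm to the left of lens 1, so d_o2 = L - d_i1 = 33.5 - (-11.667) = 45.167 cm.
Applying the thin-lens equation again with f_2 = 30 cm and d_o2 = 45.167 cm gives d_i2 = 89.341 cm.
m_2 = -(89.341)/(45.167) = -1.9780.
Overall magnification: m = m_1 m_2 = -6.5934.

-6.59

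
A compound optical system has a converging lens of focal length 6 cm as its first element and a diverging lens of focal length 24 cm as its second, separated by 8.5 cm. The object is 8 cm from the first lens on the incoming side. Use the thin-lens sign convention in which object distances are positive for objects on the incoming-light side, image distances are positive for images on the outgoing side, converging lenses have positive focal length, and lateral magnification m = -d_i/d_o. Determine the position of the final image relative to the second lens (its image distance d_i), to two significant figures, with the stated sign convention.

44 cm

Lens 1: 1/d_i1 = 1/f_1 - 1/d_o1 = 1/6 - 1/8 = 0.04167 cm^-1, so d_i1 = 24.000 cm.
Since 24.000 cm > 8.5 cm, the first image lies past the second lens and serves as a virtual object: d_o2 = L - d_i1 = -15.500 cm.
Lens 2: 1/d_i2 = 1/f_2 - 1/d_o2 = 1/(-24) - 1/(-15.500) = 0.02285 cm^-1, so d_i2 = 43.765 cm.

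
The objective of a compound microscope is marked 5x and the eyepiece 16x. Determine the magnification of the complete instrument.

80

The overall magnification of a compound microscope is the product of the objective and eyepiece magnifications:
M = M_obj x M_eye = 5 x 16 = 80.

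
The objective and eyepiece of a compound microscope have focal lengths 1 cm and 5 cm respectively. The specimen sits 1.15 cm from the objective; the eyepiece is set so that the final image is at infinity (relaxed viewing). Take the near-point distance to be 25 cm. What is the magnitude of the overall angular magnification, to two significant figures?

33

Objective: 1/d_i = 1/f_obj - 1/d_o = 1/1 - 1/1.15 = 0.13043 cm^-1, so d_i = 7.667 cm.
m_obj = -d_i/d_o = -7.667/1.15 = -6.667.
Eyepiece angular magnification (image at infinity): M_eye = D/f_e = 25/5 = 5.000.
Overall M = m_obj x M_eye = (-6.667)(5.000) = -33.33.
|M| = 33.33.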